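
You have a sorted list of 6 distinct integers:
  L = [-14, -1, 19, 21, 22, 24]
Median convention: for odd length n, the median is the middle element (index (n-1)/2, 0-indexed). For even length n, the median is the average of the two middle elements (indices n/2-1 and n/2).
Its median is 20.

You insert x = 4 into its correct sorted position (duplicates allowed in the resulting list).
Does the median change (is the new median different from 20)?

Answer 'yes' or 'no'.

Old median = 20
Insert x = 4
New median = 19
Changed? yes

Answer: yes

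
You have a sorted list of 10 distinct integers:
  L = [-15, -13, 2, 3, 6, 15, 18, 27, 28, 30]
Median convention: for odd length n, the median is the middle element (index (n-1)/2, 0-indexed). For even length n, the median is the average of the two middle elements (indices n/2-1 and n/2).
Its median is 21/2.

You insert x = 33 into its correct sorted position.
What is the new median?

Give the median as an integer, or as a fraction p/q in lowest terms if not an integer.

Old list (sorted, length 10): [-15, -13, 2, 3, 6, 15, 18, 27, 28, 30]
Old median = 21/2
Insert x = 33
Old length even (10). Middle pair: indices 4,5 = 6,15.
New length odd (11). New median = single middle element.
x = 33: 10 elements are < x, 0 elements are > x.
New sorted list: [-15, -13, 2, 3, 6, 15, 18, 27, 28, 30, 33]
New median = 15

Answer: 15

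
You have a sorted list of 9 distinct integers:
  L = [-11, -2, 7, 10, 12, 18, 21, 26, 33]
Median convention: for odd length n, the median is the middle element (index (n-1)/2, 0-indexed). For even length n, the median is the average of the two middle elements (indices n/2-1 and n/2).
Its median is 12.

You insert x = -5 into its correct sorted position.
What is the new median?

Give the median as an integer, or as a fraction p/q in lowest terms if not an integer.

Answer: 11

Derivation:
Old list (sorted, length 9): [-11, -2, 7, 10, 12, 18, 21, 26, 33]
Old median = 12
Insert x = -5
Old length odd (9). Middle was index 4 = 12.
New length even (10). New median = avg of two middle elements.
x = -5: 1 elements are < x, 8 elements are > x.
New sorted list: [-11, -5, -2, 7, 10, 12, 18, 21, 26, 33]
New median = 11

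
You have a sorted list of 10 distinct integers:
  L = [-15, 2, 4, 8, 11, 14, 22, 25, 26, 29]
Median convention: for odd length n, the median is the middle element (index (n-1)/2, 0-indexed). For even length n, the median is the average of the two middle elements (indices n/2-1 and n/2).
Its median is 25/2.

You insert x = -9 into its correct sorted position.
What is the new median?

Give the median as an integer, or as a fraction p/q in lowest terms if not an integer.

Answer: 11

Derivation:
Old list (sorted, length 10): [-15, 2, 4, 8, 11, 14, 22, 25, 26, 29]
Old median = 25/2
Insert x = -9
Old length even (10). Middle pair: indices 4,5 = 11,14.
New length odd (11). New median = single middle element.
x = -9: 1 elements are < x, 9 elements are > x.
New sorted list: [-15, -9, 2, 4, 8, 11, 14, 22, 25, 26, 29]
New median = 11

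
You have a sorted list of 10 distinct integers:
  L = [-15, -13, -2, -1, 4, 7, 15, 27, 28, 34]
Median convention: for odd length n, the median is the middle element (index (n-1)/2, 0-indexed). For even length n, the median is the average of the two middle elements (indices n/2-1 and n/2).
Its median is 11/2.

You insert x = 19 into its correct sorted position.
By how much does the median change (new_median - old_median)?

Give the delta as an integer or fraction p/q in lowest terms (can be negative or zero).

Answer: 3/2

Derivation:
Old median = 11/2
After inserting x = 19: new sorted = [-15, -13, -2, -1, 4, 7, 15, 19, 27, 28, 34]
New median = 7
Delta = 7 - 11/2 = 3/2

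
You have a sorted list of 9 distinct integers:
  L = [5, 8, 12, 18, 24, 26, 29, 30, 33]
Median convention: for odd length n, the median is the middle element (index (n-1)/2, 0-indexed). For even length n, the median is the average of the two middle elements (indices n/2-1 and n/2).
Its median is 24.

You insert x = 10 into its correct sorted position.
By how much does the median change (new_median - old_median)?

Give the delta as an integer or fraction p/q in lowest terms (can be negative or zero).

Old median = 24
After inserting x = 10: new sorted = [5, 8, 10, 12, 18, 24, 26, 29, 30, 33]
New median = 21
Delta = 21 - 24 = -3

Answer: -3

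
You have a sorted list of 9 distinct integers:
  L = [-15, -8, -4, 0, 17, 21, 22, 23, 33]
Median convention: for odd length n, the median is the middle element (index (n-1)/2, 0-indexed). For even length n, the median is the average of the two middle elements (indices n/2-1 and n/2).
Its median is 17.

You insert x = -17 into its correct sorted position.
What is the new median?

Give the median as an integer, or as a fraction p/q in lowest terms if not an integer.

Answer: 17/2

Derivation:
Old list (sorted, length 9): [-15, -8, -4, 0, 17, 21, 22, 23, 33]
Old median = 17
Insert x = -17
Old length odd (9). Middle was index 4 = 17.
New length even (10). New median = avg of two middle elements.
x = -17: 0 elements are < x, 9 elements are > x.
New sorted list: [-17, -15, -8, -4, 0, 17, 21, 22, 23, 33]
New median = 17/2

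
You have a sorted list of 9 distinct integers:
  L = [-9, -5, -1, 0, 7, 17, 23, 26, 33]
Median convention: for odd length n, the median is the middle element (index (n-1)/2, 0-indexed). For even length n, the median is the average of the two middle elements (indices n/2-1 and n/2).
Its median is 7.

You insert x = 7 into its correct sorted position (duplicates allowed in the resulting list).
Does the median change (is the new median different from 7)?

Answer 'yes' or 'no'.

Answer: no

Derivation:
Old median = 7
Insert x = 7
New median = 7
Changed? no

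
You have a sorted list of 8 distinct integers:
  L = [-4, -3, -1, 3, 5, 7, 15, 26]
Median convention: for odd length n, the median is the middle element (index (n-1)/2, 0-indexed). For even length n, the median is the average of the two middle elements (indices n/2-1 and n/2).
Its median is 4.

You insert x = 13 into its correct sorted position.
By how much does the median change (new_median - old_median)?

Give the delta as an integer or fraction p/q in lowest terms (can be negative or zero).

Answer: 1

Derivation:
Old median = 4
After inserting x = 13: new sorted = [-4, -3, -1, 3, 5, 7, 13, 15, 26]
New median = 5
Delta = 5 - 4 = 1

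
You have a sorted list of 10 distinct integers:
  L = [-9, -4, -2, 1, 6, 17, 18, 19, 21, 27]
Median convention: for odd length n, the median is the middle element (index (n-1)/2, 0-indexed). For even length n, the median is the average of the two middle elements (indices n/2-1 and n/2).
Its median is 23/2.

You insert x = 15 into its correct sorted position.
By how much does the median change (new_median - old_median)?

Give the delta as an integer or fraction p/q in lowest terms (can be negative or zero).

Answer: 7/2

Derivation:
Old median = 23/2
After inserting x = 15: new sorted = [-9, -4, -2, 1, 6, 15, 17, 18, 19, 21, 27]
New median = 15
Delta = 15 - 23/2 = 7/2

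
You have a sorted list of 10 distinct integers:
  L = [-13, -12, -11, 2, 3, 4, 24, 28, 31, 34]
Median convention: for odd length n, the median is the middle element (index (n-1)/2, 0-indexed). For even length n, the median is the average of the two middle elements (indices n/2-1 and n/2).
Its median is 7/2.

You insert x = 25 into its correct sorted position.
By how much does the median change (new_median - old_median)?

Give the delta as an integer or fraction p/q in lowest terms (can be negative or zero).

Answer: 1/2

Derivation:
Old median = 7/2
After inserting x = 25: new sorted = [-13, -12, -11, 2, 3, 4, 24, 25, 28, 31, 34]
New median = 4
Delta = 4 - 7/2 = 1/2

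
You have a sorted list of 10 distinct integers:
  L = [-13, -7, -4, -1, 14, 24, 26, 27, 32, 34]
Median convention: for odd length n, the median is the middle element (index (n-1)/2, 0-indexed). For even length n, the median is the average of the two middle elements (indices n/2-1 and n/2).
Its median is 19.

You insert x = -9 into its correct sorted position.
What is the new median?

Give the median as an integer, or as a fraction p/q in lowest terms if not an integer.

Old list (sorted, length 10): [-13, -7, -4, -1, 14, 24, 26, 27, 32, 34]
Old median = 19
Insert x = -9
Old length even (10). Middle pair: indices 4,5 = 14,24.
New length odd (11). New median = single middle element.
x = -9: 1 elements are < x, 9 elements are > x.
New sorted list: [-13, -9, -7, -4, -1, 14, 24, 26, 27, 32, 34]
New median = 14

Answer: 14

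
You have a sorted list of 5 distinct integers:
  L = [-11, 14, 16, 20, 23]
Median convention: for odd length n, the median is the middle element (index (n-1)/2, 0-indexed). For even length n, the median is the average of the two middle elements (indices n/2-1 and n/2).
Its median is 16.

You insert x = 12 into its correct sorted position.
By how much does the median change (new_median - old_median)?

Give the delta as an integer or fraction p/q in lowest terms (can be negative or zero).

Old median = 16
After inserting x = 12: new sorted = [-11, 12, 14, 16, 20, 23]
New median = 15
Delta = 15 - 16 = -1

Answer: -1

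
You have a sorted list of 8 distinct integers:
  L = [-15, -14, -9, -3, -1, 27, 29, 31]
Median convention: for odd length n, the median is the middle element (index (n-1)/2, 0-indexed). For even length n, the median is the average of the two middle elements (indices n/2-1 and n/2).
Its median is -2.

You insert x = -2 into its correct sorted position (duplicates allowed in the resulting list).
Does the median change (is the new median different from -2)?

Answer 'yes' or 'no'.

Answer: no

Derivation:
Old median = -2
Insert x = -2
New median = -2
Changed? no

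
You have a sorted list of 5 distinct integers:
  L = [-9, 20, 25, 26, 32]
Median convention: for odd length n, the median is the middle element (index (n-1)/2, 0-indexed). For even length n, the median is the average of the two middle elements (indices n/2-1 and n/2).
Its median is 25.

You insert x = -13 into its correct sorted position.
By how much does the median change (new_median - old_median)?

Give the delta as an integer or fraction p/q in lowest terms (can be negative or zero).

Answer: -5/2

Derivation:
Old median = 25
After inserting x = -13: new sorted = [-13, -9, 20, 25, 26, 32]
New median = 45/2
Delta = 45/2 - 25 = -5/2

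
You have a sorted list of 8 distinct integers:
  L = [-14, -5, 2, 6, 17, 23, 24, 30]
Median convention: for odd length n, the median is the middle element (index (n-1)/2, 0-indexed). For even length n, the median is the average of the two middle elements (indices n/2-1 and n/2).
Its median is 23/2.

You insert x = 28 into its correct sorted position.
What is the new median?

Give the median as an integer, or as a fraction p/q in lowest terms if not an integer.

Answer: 17

Derivation:
Old list (sorted, length 8): [-14, -5, 2, 6, 17, 23, 24, 30]
Old median = 23/2
Insert x = 28
Old length even (8). Middle pair: indices 3,4 = 6,17.
New length odd (9). New median = single middle element.
x = 28: 7 elements are < x, 1 elements are > x.
New sorted list: [-14, -5, 2, 6, 17, 23, 24, 28, 30]
New median = 17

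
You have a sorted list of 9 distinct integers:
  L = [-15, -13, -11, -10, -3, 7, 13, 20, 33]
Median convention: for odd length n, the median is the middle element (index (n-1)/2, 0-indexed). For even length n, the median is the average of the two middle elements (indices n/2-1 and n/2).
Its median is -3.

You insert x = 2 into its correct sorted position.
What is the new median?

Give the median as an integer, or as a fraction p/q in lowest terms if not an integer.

Answer: -1/2

Derivation:
Old list (sorted, length 9): [-15, -13, -11, -10, -3, 7, 13, 20, 33]
Old median = -3
Insert x = 2
Old length odd (9). Middle was index 4 = -3.
New length even (10). New median = avg of two middle elements.
x = 2: 5 elements are < x, 4 elements are > x.
New sorted list: [-15, -13, -11, -10, -3, 2, 7, 13, 20, 33]
New median = -1/2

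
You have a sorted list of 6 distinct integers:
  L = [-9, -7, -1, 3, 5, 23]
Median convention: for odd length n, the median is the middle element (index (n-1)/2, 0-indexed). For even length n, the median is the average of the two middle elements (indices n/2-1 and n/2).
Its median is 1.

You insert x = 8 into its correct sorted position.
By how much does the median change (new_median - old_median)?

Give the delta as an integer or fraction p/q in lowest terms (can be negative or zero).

Old median = 1
After inserting x = 8: new sorted = [-9, -7, -1, 3, 5, 8, 23]
New median = 3
Delta = 3 - 1 = 2

Answer: 2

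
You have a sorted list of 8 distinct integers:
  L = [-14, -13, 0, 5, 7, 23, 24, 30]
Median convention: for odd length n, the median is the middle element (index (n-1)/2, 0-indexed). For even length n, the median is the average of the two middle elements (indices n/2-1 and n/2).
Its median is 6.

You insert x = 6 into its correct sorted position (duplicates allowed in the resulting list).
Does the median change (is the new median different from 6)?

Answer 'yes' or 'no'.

Answer: no

Derivation:
Old median = 6
Insert x = 6
New median = 6
Changed? no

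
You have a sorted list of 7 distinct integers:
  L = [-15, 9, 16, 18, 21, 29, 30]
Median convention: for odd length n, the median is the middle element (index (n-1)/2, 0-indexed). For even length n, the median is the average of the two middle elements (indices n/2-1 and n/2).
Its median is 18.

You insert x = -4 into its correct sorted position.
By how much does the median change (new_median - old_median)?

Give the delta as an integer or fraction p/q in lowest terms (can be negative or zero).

Old median = 18
After inserting x = -4: new sorted = [-15, -4, 9, 16, 18, 21, 29, 30]
New median = 17
Delta = 17 - 18 = -1

Answer: -1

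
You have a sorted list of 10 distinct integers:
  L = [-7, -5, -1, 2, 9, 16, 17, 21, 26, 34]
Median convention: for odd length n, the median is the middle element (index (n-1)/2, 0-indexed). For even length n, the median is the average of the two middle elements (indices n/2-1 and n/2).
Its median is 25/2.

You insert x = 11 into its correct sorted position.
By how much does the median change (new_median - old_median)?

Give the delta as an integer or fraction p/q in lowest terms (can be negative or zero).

Answer: -3/2

Derivation:
Old median = 25/2
After inserting x = 11: new sorted = [-7, -5, -1, 2, 9, 11, 16, 17, 21, 26, 34]
New median = 11
Delta = 11 - 25/2 = -3/2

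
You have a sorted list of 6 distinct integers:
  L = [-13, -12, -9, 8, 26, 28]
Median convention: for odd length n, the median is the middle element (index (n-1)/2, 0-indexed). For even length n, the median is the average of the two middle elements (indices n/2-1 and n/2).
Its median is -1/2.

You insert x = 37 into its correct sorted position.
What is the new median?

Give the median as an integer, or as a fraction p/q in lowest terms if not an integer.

Old list (sorted, length 6): [-13, -12, -9, 8, 26, 28]
Old median = -1/2
Insert x = 37
Old length even (6). Middle pair: indices 2,3 = -9,8.
New length odd (7). New median = single middle element.
x = 37: 6 elements are < x, 0 elements are > x.
New sorted list: [-13, -12, -9, 8, 26, 28, 37]
New median = 8

Answer: 8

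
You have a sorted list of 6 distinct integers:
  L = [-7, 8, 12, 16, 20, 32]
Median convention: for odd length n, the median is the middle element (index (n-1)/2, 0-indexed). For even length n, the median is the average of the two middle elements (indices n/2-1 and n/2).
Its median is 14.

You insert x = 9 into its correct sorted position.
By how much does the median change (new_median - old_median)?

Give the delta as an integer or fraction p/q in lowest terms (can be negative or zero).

Old median = 14
After inserting x = 9: new sorted = [-7, 8, 9, 12, 16, 20, 32]
New median = 12
Delta = 12 - 14 = -2

Answer: -2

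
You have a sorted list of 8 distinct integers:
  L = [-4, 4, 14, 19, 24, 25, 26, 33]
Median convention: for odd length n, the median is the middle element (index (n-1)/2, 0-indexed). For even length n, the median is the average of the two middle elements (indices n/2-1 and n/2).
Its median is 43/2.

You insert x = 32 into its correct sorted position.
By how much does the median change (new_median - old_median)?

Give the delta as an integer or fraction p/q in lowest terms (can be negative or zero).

Answer: 5/2

Derivation:
Old median = 43/2
After inserting x = 32: new sorted = [-4, 4, 14, 19, 24, 25, 26, 32, 33]
New median = 24
Delta = 24 - 43/2 = 5/2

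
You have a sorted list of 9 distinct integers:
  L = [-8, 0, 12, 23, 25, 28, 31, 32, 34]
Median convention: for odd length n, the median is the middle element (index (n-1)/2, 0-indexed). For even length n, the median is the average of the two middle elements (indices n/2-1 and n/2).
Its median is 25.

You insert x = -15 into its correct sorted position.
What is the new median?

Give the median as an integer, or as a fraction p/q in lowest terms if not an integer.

Answer: 24

Derivation:
Old list (sorted, length 9): [-8, 0, 12, 23, 25, 28, 31, 32, 34]
Old median = 25
Insert x = -15
Old length odd (9). Middle was index 4 = 25.
New length even (10). New median = avg of two middle elements.
x = -15: 0 elements are < x, 9 elements are > x.
New sorted list: [-15, -8, 0, 12, 23, 25, 28, 31, 32, 34]
New median = 24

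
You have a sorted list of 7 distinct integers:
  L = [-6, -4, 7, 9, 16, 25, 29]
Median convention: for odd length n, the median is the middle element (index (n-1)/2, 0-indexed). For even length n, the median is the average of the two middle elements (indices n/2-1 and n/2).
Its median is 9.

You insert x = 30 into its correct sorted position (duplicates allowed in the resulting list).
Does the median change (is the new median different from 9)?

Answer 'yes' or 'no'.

Old median = 9
Insert x = 30
New median = 25/2
Changed? yes

Answer: yes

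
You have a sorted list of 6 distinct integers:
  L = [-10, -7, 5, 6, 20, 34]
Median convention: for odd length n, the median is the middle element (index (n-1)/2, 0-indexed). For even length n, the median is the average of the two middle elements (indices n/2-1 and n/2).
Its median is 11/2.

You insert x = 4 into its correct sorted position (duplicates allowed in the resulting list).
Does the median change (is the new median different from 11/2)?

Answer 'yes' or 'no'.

Answer: yes

Derivation:
Old median = 11/2
Insert x = 4
New median = 5
Changed? yes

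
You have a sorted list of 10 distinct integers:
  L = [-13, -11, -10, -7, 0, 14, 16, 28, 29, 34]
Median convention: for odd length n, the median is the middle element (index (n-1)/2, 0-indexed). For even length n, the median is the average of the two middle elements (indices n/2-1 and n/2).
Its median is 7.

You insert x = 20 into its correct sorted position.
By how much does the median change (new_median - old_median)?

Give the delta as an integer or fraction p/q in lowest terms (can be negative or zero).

Old median = 7
After inserting x = 20: new sorted = [-13, -11, -10, -7, 0, 14, 16, 20, 28, 29, 34]
New median = 14
Delta = 14 - 7 = 7

Answer: 7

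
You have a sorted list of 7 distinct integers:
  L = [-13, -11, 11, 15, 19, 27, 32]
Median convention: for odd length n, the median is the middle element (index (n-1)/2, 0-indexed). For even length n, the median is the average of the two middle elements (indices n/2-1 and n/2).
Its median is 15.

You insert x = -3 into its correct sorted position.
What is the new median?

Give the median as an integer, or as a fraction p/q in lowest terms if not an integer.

Answer: 13

Derivation:
Old list (sorted, length 7): [-13, -11, 11, 15, 19, 27, 32]
Old median = 15
Insert x = -3
Old length odd (7). Middle was index 3 = 15.
New length even (8). New median = avg of two middle elements.
x = -3: 2 elements are < x, 5 elements are > x.
New sorted list: [-13, -11, -3, 11, 15, 19, 27, 32]
New median = 13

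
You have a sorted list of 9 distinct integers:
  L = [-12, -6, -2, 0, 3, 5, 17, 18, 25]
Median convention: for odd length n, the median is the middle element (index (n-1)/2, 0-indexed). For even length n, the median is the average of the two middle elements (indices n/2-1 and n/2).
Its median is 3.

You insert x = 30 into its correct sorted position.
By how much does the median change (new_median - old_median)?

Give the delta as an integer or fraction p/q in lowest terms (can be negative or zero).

Old median = 3
After inserting x = 30: new sorted = [-12, -6, -2, 0, 3, 5, 17, 18, 25, 30]
New median = 4
Delta = 4 - 3 = 1

Answer: 1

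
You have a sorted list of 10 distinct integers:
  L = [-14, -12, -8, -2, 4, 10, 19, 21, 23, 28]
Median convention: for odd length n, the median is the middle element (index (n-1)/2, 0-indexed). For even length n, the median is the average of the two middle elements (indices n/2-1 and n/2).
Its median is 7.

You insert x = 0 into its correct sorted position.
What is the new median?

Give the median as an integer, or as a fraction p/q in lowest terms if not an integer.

Answer: 4

Derivation:
Old list (sorted, length 10): [-14, -12, -8, -2, 4, 10, 19, 21, 23, 28]
Old median = 7
Insert x = 0
Old length even (10). Middle pair: indices 4,5 = 4,10.
New length odd (11). New median = single middle element.
x = 0: 4 elements are < x, 6 elements are > x.
New sorted list: [-14, -12, -8, -2, 0, 4, 10, 19, 21, 23, 28]
New median = 4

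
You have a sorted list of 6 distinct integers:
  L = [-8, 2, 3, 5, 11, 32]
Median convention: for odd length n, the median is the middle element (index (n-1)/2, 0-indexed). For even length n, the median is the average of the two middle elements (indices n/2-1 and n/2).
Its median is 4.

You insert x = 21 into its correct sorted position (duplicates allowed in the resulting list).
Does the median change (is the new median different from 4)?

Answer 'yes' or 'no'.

Old median = 4
Insert x = 21
New median = 5
Changed? yes

Answer: yes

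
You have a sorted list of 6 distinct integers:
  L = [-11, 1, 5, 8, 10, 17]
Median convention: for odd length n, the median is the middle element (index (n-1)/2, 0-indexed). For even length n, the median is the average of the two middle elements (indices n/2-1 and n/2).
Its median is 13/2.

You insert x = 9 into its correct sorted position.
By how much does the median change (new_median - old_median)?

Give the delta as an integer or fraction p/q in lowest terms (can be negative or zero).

Old median = 13/2
After inserting x = 9: new sorted = [-11, 1, 5, 8, 9, 10, 17]
New median = 8
Delta = 8 - 13/2 = 3/2

Answer: 3/2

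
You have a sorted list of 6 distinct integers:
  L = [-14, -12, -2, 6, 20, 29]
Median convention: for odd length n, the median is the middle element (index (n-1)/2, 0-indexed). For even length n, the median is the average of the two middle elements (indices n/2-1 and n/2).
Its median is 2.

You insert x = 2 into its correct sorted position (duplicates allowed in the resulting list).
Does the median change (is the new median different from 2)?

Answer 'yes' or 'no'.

Answer: no

Derivation:
Old median = 2
Insert x = 2
New median = 2
Changed? no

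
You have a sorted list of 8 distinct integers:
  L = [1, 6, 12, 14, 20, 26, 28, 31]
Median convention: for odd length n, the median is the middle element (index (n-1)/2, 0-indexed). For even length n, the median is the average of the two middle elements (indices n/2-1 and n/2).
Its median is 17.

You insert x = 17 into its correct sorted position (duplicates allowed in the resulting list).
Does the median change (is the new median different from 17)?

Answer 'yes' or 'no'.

Answer: no

Derivation:
Old median = 17
Insert x = 17
New median = 17
Changed? no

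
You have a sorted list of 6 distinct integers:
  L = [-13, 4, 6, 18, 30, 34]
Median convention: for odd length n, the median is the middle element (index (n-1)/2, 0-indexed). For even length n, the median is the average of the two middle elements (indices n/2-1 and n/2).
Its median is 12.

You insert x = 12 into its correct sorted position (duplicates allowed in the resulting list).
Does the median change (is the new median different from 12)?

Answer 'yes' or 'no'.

Old median = 12
Insert x = 12
New median = 12
Changed? no

Answer: no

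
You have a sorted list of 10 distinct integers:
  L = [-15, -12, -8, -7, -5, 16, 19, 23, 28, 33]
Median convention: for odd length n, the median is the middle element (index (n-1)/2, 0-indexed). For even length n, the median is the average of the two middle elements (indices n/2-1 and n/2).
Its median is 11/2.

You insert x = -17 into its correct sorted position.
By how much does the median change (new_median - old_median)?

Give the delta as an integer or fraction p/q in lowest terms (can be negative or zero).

Answer: -21/2

Derivation:
Old median = 11/2
After inserting x = -17: new sorted = [-17, -15, -12, -8, -7, -5, 16, 19, 23, 28, 33]
New median = -5
Delta = -5 - 11/2 = -21/2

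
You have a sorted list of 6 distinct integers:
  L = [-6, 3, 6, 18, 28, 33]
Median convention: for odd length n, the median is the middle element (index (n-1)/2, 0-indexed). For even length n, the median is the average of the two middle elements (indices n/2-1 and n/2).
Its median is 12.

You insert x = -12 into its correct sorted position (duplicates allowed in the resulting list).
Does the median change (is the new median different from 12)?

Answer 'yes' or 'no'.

Answer: yes

Derivation:
Old median = 12
Insert x = -12
New median = 6
Changed? yes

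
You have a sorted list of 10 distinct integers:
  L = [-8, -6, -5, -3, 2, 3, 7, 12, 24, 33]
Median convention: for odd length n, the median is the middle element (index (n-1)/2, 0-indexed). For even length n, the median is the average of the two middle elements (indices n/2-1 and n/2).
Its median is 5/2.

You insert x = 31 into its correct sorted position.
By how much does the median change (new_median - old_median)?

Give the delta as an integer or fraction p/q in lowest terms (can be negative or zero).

Old median = 5/2
After inserting x = 31: new sorted = [-8, -6, -5, -3, 2, 3, 7, 12, 24, 31, 33]
New median = 3
Delta = 3 - 5/2 = 1/2

Answer: 1/2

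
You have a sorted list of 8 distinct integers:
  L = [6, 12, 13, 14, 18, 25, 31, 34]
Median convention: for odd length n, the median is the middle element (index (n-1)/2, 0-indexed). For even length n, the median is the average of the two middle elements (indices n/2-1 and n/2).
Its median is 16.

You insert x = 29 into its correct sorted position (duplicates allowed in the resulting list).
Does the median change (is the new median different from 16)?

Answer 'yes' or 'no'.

Answer: yes

Derivation:
Old median = 16
Insert x = 29
New median = 18
Changed? yes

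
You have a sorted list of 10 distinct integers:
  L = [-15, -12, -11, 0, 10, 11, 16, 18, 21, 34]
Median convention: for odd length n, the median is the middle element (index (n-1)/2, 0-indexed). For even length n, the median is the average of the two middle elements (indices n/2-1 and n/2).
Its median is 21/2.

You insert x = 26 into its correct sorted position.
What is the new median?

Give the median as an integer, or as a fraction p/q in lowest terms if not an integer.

Answer: 11

Derivation:
Old list (sorted, length 10): [-15, -12, -11, 0, 10, 11, 16, 18, 21, 34]
Old median = 21/2
Insert x = 26
Old length even (10). Middle pair: indices 4,5 = 10,11.
New length odd (11). New median = single middle element.
x = 26: 9 elements are < x, 1 elements are > x.
New sorted list: [-15, -12, -11, 0, 10, 11, 16, 18, 21, 26, 34]
New median = 11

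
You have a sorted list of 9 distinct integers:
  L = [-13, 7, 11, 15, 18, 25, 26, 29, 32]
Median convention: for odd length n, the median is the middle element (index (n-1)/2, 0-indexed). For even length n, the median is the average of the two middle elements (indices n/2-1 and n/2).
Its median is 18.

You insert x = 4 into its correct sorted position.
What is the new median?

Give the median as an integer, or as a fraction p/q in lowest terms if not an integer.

Old list (sorted, length 9): [-13, 7, 11, 15, 18, 25, 26, 29, 32]
Old median = 18
Insert x = 4
Old length odd (9). Middle was index 4 = 18.
New length even (10). New median = avg of two middle elements.
x = 4: 1 elements are < x, 8 elements are > x.
New sorted list: [-13, 4, 7, 11, 15, 18, 25, 26, 29, 32]
New median = 33/2

Answer: 33/2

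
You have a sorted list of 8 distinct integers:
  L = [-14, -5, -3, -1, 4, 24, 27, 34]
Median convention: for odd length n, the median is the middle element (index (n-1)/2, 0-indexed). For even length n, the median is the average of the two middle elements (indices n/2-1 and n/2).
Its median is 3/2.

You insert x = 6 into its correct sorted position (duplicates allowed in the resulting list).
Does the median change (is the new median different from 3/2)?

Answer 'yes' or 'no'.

Old median = 3/2
Insert x = 6
New median = 4
Changed? yes

Answer: yes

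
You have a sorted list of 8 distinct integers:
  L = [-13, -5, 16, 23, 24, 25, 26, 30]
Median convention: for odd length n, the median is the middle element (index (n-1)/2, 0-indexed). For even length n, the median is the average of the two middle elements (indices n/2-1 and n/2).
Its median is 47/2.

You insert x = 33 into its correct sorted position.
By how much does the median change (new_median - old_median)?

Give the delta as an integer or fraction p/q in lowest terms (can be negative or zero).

Old median = 47/2
After inserting x = 33: new sorted = [-13, -5, 16, 23, 24, 25, 26, 30, 33]
New median = 24
Delta = 24 - 47/2 = 1/2

Answer: 1/2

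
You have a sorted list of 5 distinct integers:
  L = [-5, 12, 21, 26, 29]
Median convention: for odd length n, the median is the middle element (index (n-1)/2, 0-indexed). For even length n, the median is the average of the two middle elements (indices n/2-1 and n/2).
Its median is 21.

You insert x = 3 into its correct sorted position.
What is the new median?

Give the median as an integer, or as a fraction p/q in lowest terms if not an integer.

Old list (sorted, length 5): [-5, 12, 21, 26, 29]
Old median = 21
Insert x = 3
Old length odd (5). Middle was index 2 = 21.
New length even (6). New median = avg of two middle elements.
x = 3: 1 elements are < x, 4 elements are > x.
New sorted list: [-5, 3, 12, 21, 26, 29]
New median = 33/2

Answer: 33/2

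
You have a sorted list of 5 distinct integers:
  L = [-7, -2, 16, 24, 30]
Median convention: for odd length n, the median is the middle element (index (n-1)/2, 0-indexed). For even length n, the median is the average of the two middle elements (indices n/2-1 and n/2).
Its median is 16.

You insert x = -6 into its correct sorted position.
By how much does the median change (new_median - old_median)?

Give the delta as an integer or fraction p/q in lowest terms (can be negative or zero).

Old median = 16
After inserting x = -6: new sorted = [-7, -6, -2, 16, 24, 30]
New median = 7
Delta = 7 - 16 = -9

Answer: -9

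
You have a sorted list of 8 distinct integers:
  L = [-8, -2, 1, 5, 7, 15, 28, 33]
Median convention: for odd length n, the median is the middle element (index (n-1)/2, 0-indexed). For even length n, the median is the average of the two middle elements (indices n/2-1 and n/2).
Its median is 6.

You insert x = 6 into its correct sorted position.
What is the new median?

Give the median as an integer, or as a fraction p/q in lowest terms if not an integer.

Answer: 6

Derivation:
Old list (sorted, length 8): [-8, -2, 1, 5, 7, 15, 28, 33]
Old median = 6
Insert x = 6
Old length even (8). Middle pair: indices 3,4 = 5,7.
New length odd (9). New median = single middle element.
x = 6: 4 elements are < x, 4 elements are > x.
New sorted list: [-8, -2, 1, 5, 6, 7, 15, 28, 33]
New median = 6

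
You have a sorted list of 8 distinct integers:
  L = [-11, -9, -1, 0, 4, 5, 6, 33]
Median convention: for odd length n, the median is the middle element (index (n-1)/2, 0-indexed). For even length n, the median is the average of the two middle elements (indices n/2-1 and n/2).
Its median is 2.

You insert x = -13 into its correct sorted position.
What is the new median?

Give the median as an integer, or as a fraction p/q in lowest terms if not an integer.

Old list (sorted, length 8): [-11, -9, -1, 0, 4, 5, 6, 33]
Old median = 2
Insert x = -13
Old length even (8). Middle pair: indices 3,4 = 0,4.
New length odd (9). New median = single middle element.
x = -13: 0 elements are < x, 8 elements are > x.
New sorted list: [-13, -11, -9, -1, 0, 4, 5, 6, 33]
New median = 0

Answer: 0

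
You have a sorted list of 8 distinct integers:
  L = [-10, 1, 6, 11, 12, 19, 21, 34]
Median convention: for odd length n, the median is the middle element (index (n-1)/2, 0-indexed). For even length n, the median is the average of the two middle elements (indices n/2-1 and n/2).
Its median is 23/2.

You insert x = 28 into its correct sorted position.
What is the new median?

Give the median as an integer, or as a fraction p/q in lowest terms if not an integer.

Old list (sorted, length 8): [-10, 1, 6, 11, 12, 19, 21, 34]
Old median = 23/2
Insert x = 28
Old length even (8). Middle pair: indices 3,4 = 11,12.
New length odd (9). New median = single middle element.
x = 28: 7 elements are < x, 1 elements are > x.
New sorted list: [-10, 1, 6, 11, 12, 19, 21, 28, 34]
New median = 12

Answer: 12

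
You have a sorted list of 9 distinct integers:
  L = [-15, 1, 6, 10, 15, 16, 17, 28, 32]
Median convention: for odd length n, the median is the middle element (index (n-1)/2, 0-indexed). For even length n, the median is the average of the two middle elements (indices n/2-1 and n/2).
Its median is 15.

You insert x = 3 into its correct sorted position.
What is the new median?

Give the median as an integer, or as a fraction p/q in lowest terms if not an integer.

Answer: 25/2

Derivation:
Old list (sorted, length 9): [-15, 1, 6, 10, 15, 16, 17, 28, 32]
Old median = 15
Insert x = 3
Old length odd (9). Middle was index 4 = 15.
New length even (10). New median = avg of two middle elements.
x = 3: 2 elements are < x, 7 elements are > x.
New sorted list: [-15, 1, 3, 6, 10, 15, 16, 17, 28, 32]
New median = 25/2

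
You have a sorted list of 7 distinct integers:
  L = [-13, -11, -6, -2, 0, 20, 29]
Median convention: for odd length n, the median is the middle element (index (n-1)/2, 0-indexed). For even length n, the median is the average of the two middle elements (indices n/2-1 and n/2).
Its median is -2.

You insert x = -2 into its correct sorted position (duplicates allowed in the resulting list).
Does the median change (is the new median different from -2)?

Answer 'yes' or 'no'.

Answer: no

Derivation:
Old median = -2
Insert x = -2
New median = -2
Changed? no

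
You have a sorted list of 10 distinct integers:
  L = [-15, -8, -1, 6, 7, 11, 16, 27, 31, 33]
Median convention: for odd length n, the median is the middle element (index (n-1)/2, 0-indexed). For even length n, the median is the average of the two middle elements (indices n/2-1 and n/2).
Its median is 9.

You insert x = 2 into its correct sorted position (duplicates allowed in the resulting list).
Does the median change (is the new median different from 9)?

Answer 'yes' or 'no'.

Answer: yes

Derivation:
Old median = 9
Insert x = 2
New median = 7
Changed? yes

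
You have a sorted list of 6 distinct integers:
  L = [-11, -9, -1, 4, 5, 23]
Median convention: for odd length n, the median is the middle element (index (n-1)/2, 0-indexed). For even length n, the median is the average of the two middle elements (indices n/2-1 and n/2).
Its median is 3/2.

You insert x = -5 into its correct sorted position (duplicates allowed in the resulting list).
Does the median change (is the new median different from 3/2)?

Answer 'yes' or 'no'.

Answer: yes

Derivation:
Old median = 3/2
Insert x = -5
New median = -1
Changed? yes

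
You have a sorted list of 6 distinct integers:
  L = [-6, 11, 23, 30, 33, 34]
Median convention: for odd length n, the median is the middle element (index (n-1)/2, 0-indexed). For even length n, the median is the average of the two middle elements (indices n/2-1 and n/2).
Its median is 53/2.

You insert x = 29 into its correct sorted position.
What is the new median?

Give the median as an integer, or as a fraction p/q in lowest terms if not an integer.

Answer: 29

Derivation:
Old list (sorted, length 6): [-6, 11, 23, 30, 33, 34]
Old median = 53/2
Insert x = 29
Old length even (6). Middle pair: indices 2,3 = 23,30.
New length odd (7). New median = single middle element.
x = 29: 3 elements are < x, 3 elements are > x.
New sorted list: [-6, 11, 23, 29, 30, 33, 34]
New median = 29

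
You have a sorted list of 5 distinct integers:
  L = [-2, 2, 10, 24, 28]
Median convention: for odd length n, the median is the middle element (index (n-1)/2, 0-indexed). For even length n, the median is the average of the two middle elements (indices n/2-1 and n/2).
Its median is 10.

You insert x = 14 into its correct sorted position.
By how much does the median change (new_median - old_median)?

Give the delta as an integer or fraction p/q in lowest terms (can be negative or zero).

Answer: 2

Derivation:
Old median = 10
After inserting x = 14: new sorted = [-2, 2, 10, 14, 24, 28]
New median = 12
Delta = 12 - 10 = 2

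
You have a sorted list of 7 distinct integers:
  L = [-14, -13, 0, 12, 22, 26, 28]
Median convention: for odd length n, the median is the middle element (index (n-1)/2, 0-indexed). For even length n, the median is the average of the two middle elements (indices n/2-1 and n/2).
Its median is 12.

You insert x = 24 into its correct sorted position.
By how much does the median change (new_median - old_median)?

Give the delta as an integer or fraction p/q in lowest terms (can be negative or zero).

Old median = 12
After inserting x = 24: new sorted = [-14, -13, 0, 12, 22, 24, 26, 28]
New median = 17
Delta = 17 - 12 = 5

Answer: 5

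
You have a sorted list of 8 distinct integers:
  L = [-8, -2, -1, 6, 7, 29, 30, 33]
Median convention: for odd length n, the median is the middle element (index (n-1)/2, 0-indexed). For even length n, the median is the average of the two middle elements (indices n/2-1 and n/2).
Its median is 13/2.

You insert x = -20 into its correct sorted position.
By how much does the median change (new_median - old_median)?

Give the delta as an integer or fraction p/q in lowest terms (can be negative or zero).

Old median = 13/2
After inserting x = -20: new sorted = [-20, -8, -2, -1, 6, 7, 29, 30, 33]
New median = 6
Delta = 6 - 13/2 = -1/2

Answer: -1/2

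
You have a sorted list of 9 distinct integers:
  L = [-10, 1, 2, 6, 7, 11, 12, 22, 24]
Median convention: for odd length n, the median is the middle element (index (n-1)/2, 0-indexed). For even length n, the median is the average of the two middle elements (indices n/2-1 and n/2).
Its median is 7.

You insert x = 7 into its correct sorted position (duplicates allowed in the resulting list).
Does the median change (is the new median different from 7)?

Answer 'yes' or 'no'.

Old median = 7
Insert x = 7
New median = 7
Changed? no

Answer: no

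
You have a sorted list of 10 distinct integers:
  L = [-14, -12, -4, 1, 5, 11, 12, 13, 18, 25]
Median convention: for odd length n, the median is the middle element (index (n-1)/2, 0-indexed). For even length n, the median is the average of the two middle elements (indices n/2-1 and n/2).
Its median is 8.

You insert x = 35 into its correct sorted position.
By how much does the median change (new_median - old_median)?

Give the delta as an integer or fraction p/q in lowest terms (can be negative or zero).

Old median = 8
After inserting x = 35: new sorted = [-14, -12, -4, 1, 5, 11, 12, 13, 18, 25, 35]
New median = 11
Delta = 11 - 8 = 3

Answer: 3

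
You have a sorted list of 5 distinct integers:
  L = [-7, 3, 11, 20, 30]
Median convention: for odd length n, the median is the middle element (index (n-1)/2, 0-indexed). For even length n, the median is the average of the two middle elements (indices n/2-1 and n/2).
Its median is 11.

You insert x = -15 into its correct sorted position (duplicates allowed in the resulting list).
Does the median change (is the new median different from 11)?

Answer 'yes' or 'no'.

Answer: yes

Derivation:
Old median = 11
Insert x = -15
New median = 7
Changed? yes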